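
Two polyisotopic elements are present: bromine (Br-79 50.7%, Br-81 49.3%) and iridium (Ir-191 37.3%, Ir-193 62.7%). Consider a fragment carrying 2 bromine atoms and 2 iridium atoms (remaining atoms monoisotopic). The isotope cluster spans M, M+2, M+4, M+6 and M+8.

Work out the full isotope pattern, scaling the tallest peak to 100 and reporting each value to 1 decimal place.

9.7 : 51.5 : 100.0 : 84.1 : 25.9

Bromine pattern (n=2): 0.257049 : 0.499902 : 0.243049
Iridium pattern (n=2): 0.139129 : 0.467742 : 0.393129
Convolve the two distributions (both contribute in 2-u steps):
  M: 0.257049×0.139129 = 0.035763
  M+2: 0.257049×0.467742 + 0.499902×0.139129 = 0.189783
  M+4: 0.257049×0.393129 + 0.499902×0.467742 + 0.243049×0.139129 = 0.368694
  M+6: 0.499902×0.393129 + 0.243049×0.467742 = 0.310210
  M+8: 0.243049×0.393129 = 0.095550
Scale to base peak (0.368694) = 100: 9.7 : 51.5 : 100.0 : 84.1 : 25.9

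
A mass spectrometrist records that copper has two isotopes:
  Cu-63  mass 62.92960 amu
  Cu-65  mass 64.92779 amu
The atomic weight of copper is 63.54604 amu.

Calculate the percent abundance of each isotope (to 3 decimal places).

Cu-63: 69.150%, Cu-65: 30.850%

Let x be the fractional abundance of Cu-63; then Cu-65 has abundance 1 − x.
62.92960·x + 64.92779·(1 − x) = 63.54604
(62.92960 − 64.92779)·x = 63.54604 − 64.92779
x = -1.38175 / -1.99819 = 0.69150 → 69.150% Cu-63, 30.850% Cu-65.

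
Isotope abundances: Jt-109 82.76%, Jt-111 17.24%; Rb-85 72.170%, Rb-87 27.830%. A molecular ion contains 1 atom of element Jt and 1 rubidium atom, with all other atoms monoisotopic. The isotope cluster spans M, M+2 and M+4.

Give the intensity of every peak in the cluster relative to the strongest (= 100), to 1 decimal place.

Element Jt pattern (n=1): 0.8276 : 0.1724
Rubidium pattern (n=1): 0.7217 : 0.2783
Convolve the two distributions (both contribute in 2-u steps):
  M: 0.8276×0.7217 = 0.597279
  M+2: 0.8276×0.2783 + 0.1724×0.7217 = 0.354742
  M+4: 0.1724×0.2783 = 0.047979
Scale to base peak (0.597279) = 100: 100.0 : 59.4 : 8.0

100.0 : 59.4 : 8.0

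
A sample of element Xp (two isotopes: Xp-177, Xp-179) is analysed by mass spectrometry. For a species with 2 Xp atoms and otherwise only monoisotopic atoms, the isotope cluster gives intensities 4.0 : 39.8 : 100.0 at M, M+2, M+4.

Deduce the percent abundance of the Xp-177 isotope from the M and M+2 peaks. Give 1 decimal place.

16.7%

Write p for the Xp-177 fraction. I(M+2)/I(M) = [C(2,1)·p^1·(1−p)] / p^2 = 2·(1−p)/p = 39.8/4.0 = 9.9500
(1−p)/p = 9.9500/2 = 4.9750  ⇒  p = 1/(1 + 4.9750) = 0.1674
Xp-177: 16.7%, Xp-179: 83.3%.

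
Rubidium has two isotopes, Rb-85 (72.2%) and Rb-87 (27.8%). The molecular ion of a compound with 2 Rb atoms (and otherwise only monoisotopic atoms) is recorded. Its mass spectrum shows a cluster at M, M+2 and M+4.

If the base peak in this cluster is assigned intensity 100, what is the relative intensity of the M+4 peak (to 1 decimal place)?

14.8

Binomial terms of (0.722 + 0.278)^2: M 0.5213, M+2 0.4014, M+4 0.0773 → M is the base peak.
P(M) = C(2,0) × 0.722^2 × 0.278^0 = 1 × 0.521284 × 1.0000 = 0.521284 (base)
P(M+4) = C(2,2) × 0.722^0 × 0.278^2 = 1 × 1.0000 × 0.077284 = 0.077284
Relative intensity = 0.077284 / 0.521284 × 100 = 14.8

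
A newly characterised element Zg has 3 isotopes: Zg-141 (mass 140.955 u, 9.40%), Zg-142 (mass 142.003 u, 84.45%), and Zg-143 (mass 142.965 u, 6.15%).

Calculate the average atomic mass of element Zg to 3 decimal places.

Ar = Σ fᵢ·mᵢ = 0.0940 × 140.955 + 0.8445 × 142.003 + 0.0615 × 142.965
= 13.2498 + 119.9215 + 8.7923 = 141.9636 u

141.964 u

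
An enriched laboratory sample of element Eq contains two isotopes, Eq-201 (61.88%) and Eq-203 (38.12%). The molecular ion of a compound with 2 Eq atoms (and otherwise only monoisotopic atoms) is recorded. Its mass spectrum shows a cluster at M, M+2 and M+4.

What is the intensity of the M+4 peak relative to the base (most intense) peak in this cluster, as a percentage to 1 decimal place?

Term probabilities: M 0.3829, M+2 0.4718, M+4 0.1453. Base peak = M+2.
P(M+2) = C(2,1) × 0.6188^1 × 0.3812^1 = 2 × 0.6188 × 0.3812 = 0.471773 (base)
P(M+4) = C(2,2) × 0.6188^0 × 0.3812^2 = 1 × 1.0000 × 0.14531344 = 0.145313
Relative intensity = 0.145313 / 0.471773 × 100 = 30.8

30.8%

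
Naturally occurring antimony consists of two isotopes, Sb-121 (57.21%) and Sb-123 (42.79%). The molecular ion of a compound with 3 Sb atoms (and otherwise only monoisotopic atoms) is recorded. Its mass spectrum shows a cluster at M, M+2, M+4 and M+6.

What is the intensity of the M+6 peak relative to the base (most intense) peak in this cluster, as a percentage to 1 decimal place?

18.6%

(0.5721 + 0.4279)^3 gives M 0.1872, M+2 0.4202, M+4 0.3143, M+6 0.0783; the largest is M+2.
P(M+2) = C(3,1) × 0.5721^2 × 0.4279^1 = 3 × 0.32729841 × 0.4279 = 0.420153 (base)
P(M+6) = C(3,3) × 0.5721^0 × 0.4279^3 = 1 × 1.0000 × 0.07834781 = 0.078348
Relative intensity = 0.078348 / 0.420153 × 100 = 18.6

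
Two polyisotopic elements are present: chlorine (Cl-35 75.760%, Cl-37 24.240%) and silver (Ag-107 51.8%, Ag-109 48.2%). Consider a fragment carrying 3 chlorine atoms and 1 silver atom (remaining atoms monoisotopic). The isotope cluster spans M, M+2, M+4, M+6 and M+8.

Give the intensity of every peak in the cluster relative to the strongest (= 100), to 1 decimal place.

Chlorine pattern (n=3): 0.4348304 : 0.41738208 : 0.13354464 : 0.01424288
Silver pattern (n=1): 0.5180 : 0.4820
Convolve the two distributions (both contribute in 2-u steps):
  M: 0.4348304×0.5180 = 0.225242
  M+2: 0.4348304×0.4820 + 0.41738208×0.5180 = 0.425792
  M+4: 0.41738208×0.4820 + 0.13354464×0.5180 = 0.270354
  M+6: 0.13354464×0.4820 + 0.01424288×0.5180 = 0.071746
  M+8: 0.01424288×0.4820 = 0.006865
Scale to base peak (0.425792) = 100: 52.9 : 100.0 : 63.5 : 16.9 : 1.6

52.9 : 100.0 : 63.5 : 16.9 : 1.6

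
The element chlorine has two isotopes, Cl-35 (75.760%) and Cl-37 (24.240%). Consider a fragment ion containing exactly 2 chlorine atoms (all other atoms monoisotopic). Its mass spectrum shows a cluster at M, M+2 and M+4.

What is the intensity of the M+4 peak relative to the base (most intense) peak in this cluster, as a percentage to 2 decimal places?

10.24%

Binomial terms of (0.75760 + 0.24240)^2: M 0.5740, M+2 0.3673, M+4 0.0588 → M is the base peak.
P(M) = C(2,0) × 0.75760^2 × 0.24240^0 = 1 × 0.57395776 × 1.0000 = 0.573958 (base)
P(M+4) = C(2,2) × 0.75760^0 × 0.24240^2 = 1 × 1.0000 × 0.05875776 = 0.058758
Relative intensity = 0.058758 / 0.573958 × 100 = 10.24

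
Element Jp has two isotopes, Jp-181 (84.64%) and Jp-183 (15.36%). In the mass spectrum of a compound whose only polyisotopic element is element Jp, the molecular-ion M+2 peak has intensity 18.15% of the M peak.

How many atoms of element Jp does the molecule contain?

With n Jp atoms, P(M+2)/P(M) = C(n,1)·p^(n−1)q / p^n = n·q/p = n · 0.1536/0.8464.
n = 0.1815 × 0.8464/0.1536 = 1.00 ≈ 1

1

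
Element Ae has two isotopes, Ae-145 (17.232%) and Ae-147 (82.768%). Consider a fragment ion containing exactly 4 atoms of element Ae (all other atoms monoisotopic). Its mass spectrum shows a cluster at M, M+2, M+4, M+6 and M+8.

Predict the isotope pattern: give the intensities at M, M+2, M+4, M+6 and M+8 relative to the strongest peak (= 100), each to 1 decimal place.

0.2 : 3.6 : 26.0 : 83.3 : 100.0

The 4 Ae atoms are independent, so intensities follow the terms of (0.17232 + 0.82768)^4.
P(M) = 0.17232^4 = 0.000882
P(M+2) = 4 × 0.17232^3 × 0.82768^1 = 0.016941
P(M+4) = 6 × 0.17232^2 × 0.82768^2 = 0.122053
P(M+6) = 4 × 0.17232^1 × 0.82768^3 = 0.390826
P(M+8) = 0.82768^4 = 0.469299
The M+8 peak is largest (0.469299); scaling to 100 gives 0.2 : 3.6 : 26.0 : 83.3 : 100.0.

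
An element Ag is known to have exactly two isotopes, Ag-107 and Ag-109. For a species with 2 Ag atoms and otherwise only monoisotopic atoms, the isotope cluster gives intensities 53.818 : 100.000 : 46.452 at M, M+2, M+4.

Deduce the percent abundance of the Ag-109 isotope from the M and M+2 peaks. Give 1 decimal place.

48.2%

Let p = fractional abundance of Ag-107. I(M+2)/I(M) = [C(2,1)·p^1·(1−p)] / p^2 = 2·(1−p)/p = 100.000/53.818 = 1.8581
(1−p)/p = 1.8581/2 = 0.9291  ⇒  p = 1/(1 + 0.9291) = 0.5184
Ag-107: 51.8%, Ag-109: 48.2%.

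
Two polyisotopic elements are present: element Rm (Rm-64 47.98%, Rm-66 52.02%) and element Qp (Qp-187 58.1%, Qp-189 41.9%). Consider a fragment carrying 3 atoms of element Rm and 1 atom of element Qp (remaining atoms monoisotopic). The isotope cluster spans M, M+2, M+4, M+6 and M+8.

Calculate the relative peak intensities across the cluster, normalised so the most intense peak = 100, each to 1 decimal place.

Element Rm pattern (n=3): 0.11045382 : 0.35926267 : 0.38951321 : 0.1407703
Element Qp pattern (n=1): 0.5810 : 0.4190
Convolve the two distributions (both contribute in 2-u steps):
  M: 0.11045382×0.5810 = 0.064174
  M+2: 0.11045382×0.4190 + 0.35926267×0.5810 = 0.255012
  M+4: 0.35926267×0.4190 + 0.38951321×0.5810 = 0.376838
  M+6: 0.38951321×0.4190 + 0.1407703×0.5810 = 0.244994
  M+8: 0.1407703×0.4190 = 0.058983
Scale to base peak (0.376838) = 100: 17.0 : 67.7 : 100.0 : 65.0 : 15.7

17.0 : 67.7 : 100.0 : 65.0 : 15.7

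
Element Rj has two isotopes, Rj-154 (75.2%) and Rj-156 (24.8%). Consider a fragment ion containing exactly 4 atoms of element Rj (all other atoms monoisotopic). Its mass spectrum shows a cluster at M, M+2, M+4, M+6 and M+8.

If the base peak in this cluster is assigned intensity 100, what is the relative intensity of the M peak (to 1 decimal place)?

75.8

(0.752 + 0.248)^4 gives M 0.3198, M+2 0.4219, M+4 0.2087, M+6 0.0459, M+8 0.0038; the largest is M+2.
P(M+2) = C(4,1) × 0.752^3 × 0.248^1 = 4 × 0.42525901 × 0.2480 = 0.421857 (base)
P(M) = C(4,0) × 0.752^4 × 0.248^0 = 1 × 0.31979477 × 1.0000 = 0.319795
Relative intensity = 0.319795 / 0.421857 × 100 = 75.8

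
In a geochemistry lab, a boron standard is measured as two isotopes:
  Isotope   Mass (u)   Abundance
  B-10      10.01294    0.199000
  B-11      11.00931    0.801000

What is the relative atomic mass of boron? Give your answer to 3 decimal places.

10.811 u

Ar = Σ fᵢ·mᵢ = 0.199000 × 10.01294 + 0.801000 × 11.00931
= 1.992575 + 8.818457 = 10.811032 u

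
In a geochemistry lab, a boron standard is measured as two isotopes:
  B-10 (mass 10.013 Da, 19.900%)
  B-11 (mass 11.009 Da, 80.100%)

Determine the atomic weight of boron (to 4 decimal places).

10.8108 Da

The abundance-weighted mean is 0.19900 × 10.013 + 0.80100 × 11.009
= 1.99259 + 8.81821 = 10.81080 Da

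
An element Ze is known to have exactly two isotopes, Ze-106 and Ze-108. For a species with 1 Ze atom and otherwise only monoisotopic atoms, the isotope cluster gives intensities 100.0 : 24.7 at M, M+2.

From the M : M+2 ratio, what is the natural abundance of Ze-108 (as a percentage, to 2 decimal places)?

If p is the fraction of Ze that is Ze-106, then I(M+2)/I(M) = [C(1,1)·p^0·(1−p)] / p^1 = 1·(1−p)/p = 24.7/100.0 = 0.2470
(1−p)/p = 0.2470/1 = 0.2470  ⇒  p = 1/(1 + 0.2470) = 0.8019
Ze-106: 80.19%, Ze-108: 19.81%.

19.81%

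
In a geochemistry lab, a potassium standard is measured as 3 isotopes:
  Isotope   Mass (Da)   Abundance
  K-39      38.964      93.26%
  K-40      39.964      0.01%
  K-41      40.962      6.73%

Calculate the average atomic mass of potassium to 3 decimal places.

The abundance-weighted mean is 0.9326 × 38.964 + 0.0001 × 39.964 + 0.0673 × 40.962
= 36.3378 + 0.0040 + 2.7567 = 39.0985 Da

39.099 Da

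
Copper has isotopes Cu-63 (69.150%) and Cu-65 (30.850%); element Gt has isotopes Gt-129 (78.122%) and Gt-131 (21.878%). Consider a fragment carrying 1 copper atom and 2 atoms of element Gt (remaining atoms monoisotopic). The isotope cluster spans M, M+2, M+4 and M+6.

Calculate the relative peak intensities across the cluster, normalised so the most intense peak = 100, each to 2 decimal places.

99.38 : 100.00 : 32.63 : 3.48

Copper pattern (n=1): 0.6915 : 0.3085
Element Gt pattern (n=2): 0.61030469 : 0.34183062 : 0.04786469
Convolve the two distributions (both contribute in 2-u steps):
  M: 0.6915×0.61030469 = 0.422026
  M+2: 0.6915×0.34183062 + 0.3085×0.61030469 = 0.424655
  M+4: 0.6915×0.04786469 + 0.3085×0.34183062 = 0.138553
  M+6: 0.3085×0.04786469 = 0.014766
Scale to base peak (0.424655) = 100: 99.38 : 100.00 : 32.63 : 3.48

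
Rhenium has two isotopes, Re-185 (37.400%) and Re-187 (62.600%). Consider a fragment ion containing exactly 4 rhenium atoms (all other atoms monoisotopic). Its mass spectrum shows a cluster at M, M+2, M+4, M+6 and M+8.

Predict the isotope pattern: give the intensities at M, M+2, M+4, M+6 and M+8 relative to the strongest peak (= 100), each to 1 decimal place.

Each Re atom is independently Re-185 (p = 0.37400) or Re-187 (q = 0.62600); the cluster is the binomial expansion (p + q)^4.
P(M) = 0.37400^4 = 0.019565
P(M+2) = 4 × 0.37400^3 × 0.62600^1 = 0.130993
P(M+4) = 6 × 0.37400^2 × 0.62600^2 = 0.328884
P(M+6) = 4 × 0.37400^1 × 0.62600^3 = 0.366990
P(M+8) = 0.62600^4 = 0.153567
The M+6 peak is largest (0.366990); scaling to 100 gives 5.3 : 35.7 : 89.6 : 100.0 : 41.8.

5.3 : 35.7 : 89.6 : 100.0 : 41.8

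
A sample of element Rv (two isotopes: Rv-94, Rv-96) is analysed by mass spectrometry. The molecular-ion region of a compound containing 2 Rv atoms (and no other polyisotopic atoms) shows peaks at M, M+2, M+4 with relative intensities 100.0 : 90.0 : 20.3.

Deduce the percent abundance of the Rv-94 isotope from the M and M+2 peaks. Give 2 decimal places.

68.97%

Write p for the Rv-94 fraction. I(M+2)/I(M) = [C(2,1)·p^1·(1−p)] / p^2 = 2·(1−p)/p = 90.0/100.0 = 0.9000
(1−p)/p = 0.9000/2 = 0.4500  ⇒  p = 1/(1 + 0.4500) = 0.6897
Rv-94: 68.97%, Rv-96: 31.03%.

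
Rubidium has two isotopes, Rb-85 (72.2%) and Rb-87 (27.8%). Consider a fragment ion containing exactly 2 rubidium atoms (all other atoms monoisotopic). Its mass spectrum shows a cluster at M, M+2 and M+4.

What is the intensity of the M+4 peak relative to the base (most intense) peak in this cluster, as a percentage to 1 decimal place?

Binomial terms of (0.722 + 0.278)^2: M 0.5213, M+2 0.4014, M+4 0.0773 → M is the base peak.
P(M) = C(2,0) × 0.722^2 × 0.278^0 = 1 × 0.521284 × 1.0000 = 0.521284 (base)
P(M+4) = C(2,2) × 0.722^0 × 0.278^2 = 1 × 1.0000 × 0.077284 = 0.077284
Relative intensity = 0.077284 / 0.521284 × 100 = 14.8

14.8%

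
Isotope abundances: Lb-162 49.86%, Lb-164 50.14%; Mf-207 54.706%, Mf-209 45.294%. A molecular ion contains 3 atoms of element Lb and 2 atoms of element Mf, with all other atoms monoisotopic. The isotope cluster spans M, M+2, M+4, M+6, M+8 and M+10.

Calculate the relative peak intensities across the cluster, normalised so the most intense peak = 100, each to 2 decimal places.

11.47 : 53.62 : 100.00 : 93.04 : 43.19 : 8.00

Element Lb pattern (n=3): 0.12395294 : 0.37394707 : 0.37604705 : 0.12605294
Element Mf pattern (n=2): 0.29927464 : 0.49557071 : 0.20515464
Convolve the two distributions (both contribute in 2-u steps):
  M: 0.12395294×0.29927464 = 0.037096
  M+2: 0.12395294×0.49557071 + 0.37394707×0.29927464 = 0.173340
  M+4: 0.12395294×0.20515464 + 0.37394707×0.49557071 + 0.37604705×0.29927464 = 0.323288
  M+6: 0.37394707×0.20515464 + 0.37604705×0.49557071 + 0.12605294×0.29927464 = 0.300799
  M+8: 0.37604705×0.20515464 + 0.12605294×0.49557071 = 0.139616
  M+10: 0.12605294×0.20515464 = 0.025860
Scale to base peak (0.323288) = 100: 11.47 : 53.62 : 100.00 : 93.04 : 43.19 : 8.00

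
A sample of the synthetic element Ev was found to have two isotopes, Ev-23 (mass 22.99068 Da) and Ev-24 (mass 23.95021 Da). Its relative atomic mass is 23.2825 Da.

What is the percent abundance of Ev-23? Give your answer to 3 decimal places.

69.587%

Let x be the fractional abundance of Ev-23; then Ev-24 has abundance 1 − x.
22.99068·x + 23.95021·(1 − x) = 23.2825
(22.99068 − 23.95021)·x = 23.2825 − 23.95021
x = -0.66771 / -0.95953 = 0.69587 → 69.587% Ev-23, 30.413% Ev-24.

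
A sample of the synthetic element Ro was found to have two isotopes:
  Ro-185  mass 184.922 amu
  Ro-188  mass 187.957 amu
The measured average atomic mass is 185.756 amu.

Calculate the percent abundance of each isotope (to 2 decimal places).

Writing the weighted mean with unknown fraction x of Ro-185:
184.922·x + 187.957·(1 − x) = 185.756
(184.922 − 187.957)·x = 185.756 − 187.957
x = -2.201 / -3.035 = 0.72521 → 72.52% Ro-185, 27.48% Ro-188.

Ro-185: 72.52%, Ro-188: 27.48%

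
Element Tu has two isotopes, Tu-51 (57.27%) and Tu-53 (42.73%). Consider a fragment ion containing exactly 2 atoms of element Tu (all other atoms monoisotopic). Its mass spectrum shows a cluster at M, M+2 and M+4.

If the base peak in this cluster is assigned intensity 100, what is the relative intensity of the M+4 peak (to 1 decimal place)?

Term probabilities: M 0.3280, M+2 0.4894, M+4 0.1826. Base peak = M+2.
P(M+2) = C(2,1) × 0.5727^1 × 0.4273^1 = 2 × 0.5727 × 0.4273 = 0.489429 (base)
P(M+4) = C(2,2) × 0.5727^0 × 0.4273^2 = 1 × 1.0000 × 0.18258529 = 0.182585
Relative intensity = 0.182585 / 0.489429 × 100 = 37.3

37.3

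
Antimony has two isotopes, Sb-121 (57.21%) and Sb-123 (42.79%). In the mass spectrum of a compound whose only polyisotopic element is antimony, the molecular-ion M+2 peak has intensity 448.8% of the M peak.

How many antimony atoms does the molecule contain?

With n Sb atoms, P(M+2)/P(M) = C(n,1)·p^(n−1)q / p^n = n·q/p = n · 0.4279/0.5721.
n = 4.488 × 0.5721/0.4279 = 6.00 ≈ 6

6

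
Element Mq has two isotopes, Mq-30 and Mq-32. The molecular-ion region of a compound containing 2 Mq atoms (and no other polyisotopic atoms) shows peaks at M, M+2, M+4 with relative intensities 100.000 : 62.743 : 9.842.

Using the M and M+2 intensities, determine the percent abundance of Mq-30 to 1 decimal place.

76.1%

Let p = fractional abundance of Mq-30. I(M+2)/I(M) = [C(2,1)·p^1·(1−p)] / p^2 = 2·(1−p)/p = 62.743/100.000 = 0.6274
(1−p)/p = 0.6274/2 = 0.3137  ⇒  p = 1/(1 + 0.3137) = 0.7612
Mq-30: 76.1%, Mq-32: 23.9%.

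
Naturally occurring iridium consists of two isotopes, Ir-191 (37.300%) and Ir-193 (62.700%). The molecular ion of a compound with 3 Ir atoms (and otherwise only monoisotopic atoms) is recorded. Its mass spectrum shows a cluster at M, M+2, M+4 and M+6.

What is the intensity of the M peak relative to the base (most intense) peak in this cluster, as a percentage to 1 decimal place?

Binomial terms of (0.37300 + 0.62700)^3: M 0.0519, M+2 0.2617, M+4 0.4399, M+6 0.2465 → M+4 is the base peak.
P(M+4) = C(3,2) × 0.37300^1 × 0.62700^2 = 3 × 0.3730 × 0.393129 = 0.439911 (base)
P(M) = C(3,0) × 0.37300^3 × 0.62700^0 = 1 × 0.05189512 × 1.0000 = 0.051895
Relative intensity = 0.051895 / 0.439911 × 100 = 11.8

11.8%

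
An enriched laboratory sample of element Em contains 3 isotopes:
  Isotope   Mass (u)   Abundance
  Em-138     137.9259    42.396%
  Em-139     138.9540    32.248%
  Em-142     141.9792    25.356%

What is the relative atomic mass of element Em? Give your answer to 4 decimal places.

Weight each isotope mass by its fractional abundance: 0.42396 × 137.9259 + 0.32248 × 138.9540 + 0.25356 × 141.9792
= 58.47506 + 44.80989 + 36.00025 = 139.28520 u

139.2852 u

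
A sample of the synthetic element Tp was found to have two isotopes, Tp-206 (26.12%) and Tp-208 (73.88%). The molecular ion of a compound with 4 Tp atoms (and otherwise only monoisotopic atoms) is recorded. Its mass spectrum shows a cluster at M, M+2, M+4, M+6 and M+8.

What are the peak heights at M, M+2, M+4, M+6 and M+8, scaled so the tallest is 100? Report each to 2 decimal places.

The 4 Tp atoms are independent, so intensities follow the terms of (0.2612 + 0.7388)^4.
P(M) = 0.2612^4 = 0.004655
P(M+2) = 4 × 0.2612^3 × 0.7388^1 = 0.052663
P(M+4) = 6 × 0.2612^2 × 0.7388^2 = 0.223435
P(M+6) = 4 × 0.2612^1 × 0.7388^3 = 0.421322
P(M+8) = 0.7388^4 = 0.297925
The M+6 peak is largest (0.421322); scaling to 100 gives 1.10 : 12.50 : 53.03 : 100.00 : 70.71.

1.10 : 12.50 : 53.03 : 100.00 : 70.71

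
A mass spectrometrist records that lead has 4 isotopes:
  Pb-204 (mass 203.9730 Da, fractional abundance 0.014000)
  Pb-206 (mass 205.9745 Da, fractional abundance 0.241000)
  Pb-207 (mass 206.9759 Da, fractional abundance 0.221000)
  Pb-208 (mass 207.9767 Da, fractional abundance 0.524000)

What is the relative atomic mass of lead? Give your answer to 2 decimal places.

207.22 Da

Average mass = Σ (abundance × isotope mass) = 0.014000 × 203.9730 + 0.241000 × 205.9745 + 0.221000 × 206.9759 + 0.524000 × 207.9767
= 2.85562 + 49.63985 + 45.74167 + 108.97979 = 207.21693 Da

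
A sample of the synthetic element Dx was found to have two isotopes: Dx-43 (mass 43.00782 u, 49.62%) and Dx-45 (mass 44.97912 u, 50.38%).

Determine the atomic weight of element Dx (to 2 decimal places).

Weight each isotope mass by its fractional abundance: 0.4962 × 43.00782 + 0.5038 × 44.97912
= 21.340480 + 22.660481 = 44.000961 u

44.00 u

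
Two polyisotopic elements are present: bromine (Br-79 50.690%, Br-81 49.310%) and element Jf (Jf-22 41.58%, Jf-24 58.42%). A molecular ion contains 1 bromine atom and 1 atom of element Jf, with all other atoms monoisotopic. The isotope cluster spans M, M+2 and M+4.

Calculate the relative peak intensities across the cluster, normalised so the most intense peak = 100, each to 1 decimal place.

42.1 : 100.0 : 57.5

Bromine pattern (n=1): 0.5069 : 0.4931
Element Jf pattern (n=1): 0.4158 : 0.5842
Convolve the two distributions (both contribute in 2-u steps):
  M: 0.5069×0.4158 = 0.210769
  M+2: 0.5069×0.5842 + 0.4931×0.4158 = 0.501162
  M+4: 0.4931×0.5842 = 0.288069
Scale to base peak (0.501162) = 100: 42.1 : 100.0 : 57.5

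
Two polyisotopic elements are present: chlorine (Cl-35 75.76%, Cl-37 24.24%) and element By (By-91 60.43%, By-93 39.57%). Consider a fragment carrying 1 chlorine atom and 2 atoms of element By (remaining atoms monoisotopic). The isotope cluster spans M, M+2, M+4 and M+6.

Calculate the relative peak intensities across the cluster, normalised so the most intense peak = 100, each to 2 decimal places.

61.37 : 100.00 : 52.03 : 8.42

Chlorine pattern (n=1): 0.7576 : 0.2424
Element By pattern (n=2): 0.36517849 : 0.47824302 : 0.15657849
Convolve the two distributions (both contribute in 2-u steps):
  M: 0.7576×0.36517849 = 0.276659
  M+2: 0.7576×0.47824302 + 0.2424×0.36517849 = 0.450836
  M+4: 0.7576×0.15657849 + 0.2424×0.47824302 = 0.234550
  M+6: 0.2424×0.15657849 = 0.037955
Scale to base peak (0.450836) = 100: 61.37 : 100.00 : 52.03 : 8.42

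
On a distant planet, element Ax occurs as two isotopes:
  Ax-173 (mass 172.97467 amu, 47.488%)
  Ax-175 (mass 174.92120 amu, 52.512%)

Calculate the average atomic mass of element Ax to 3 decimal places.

Weight each isotope mass by its fractional abundance: 0.47488 × 172.97467 + 0.52512 × 174.92120
= 82.142211 + 91.854621 = 173.996832 amu

173.997 amu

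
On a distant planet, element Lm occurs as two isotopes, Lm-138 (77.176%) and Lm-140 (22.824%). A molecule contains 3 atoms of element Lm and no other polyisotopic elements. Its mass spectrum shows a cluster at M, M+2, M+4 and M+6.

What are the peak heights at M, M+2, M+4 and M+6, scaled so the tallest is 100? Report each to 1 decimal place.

100.0 : 88.7 : 26.2 : 2.6

Expanding (0.77176 + 0.22824)^3:
P(M) = 0.77176^3 = 0.459671
P(M+2) = 3 × 0.77176^2 × 0.22824^1 = 0.407828
P(M+4) = 3 × 0.77176^1 × 0.22824^2 = 0.120611
P(M+6) = 0.22824^3 = 0.011890
The M peak is largest (0.459671); scaling to 100 gives 100.0 : 88.7 : 26.2 : 2.6.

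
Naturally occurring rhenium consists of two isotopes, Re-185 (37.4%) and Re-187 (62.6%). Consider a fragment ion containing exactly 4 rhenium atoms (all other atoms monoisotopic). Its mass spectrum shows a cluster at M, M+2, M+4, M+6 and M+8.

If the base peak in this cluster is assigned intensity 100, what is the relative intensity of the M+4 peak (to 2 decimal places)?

89.62

(0.374 + 0.626)^4 gives M 0.0196, M+2 0.1310, M+4 0.3289, M+6 0.3670, M+8 0.1536; the largest is M+6.
P(M+6) = C(4,3) × 0.374^1 × 0.626^3 = 4 × 0.3740 × 0.24531438 = 0.366990 (base)
P(M+4) = C(4,2) × 0.374^2 × 0.626^2 = 6 × 0.139876 × 0.391876 = 0.328884
Relative intensity = 0.328884 / 0.366990 × 100 = 89.62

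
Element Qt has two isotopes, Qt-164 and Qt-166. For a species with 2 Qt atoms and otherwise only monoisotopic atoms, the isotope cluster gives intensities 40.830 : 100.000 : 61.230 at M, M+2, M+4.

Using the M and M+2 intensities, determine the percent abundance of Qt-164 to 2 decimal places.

Write p for the Qt-164 fraction. I(M+2)/I(M) = [C(2,1)·p^1·(1−p)] / p^2 = 2·(1−p)/p = 100.000/40.830 = 2.4492
(1−p)/p = 2.4492/2 = 1.2246  ⇒  p = 1/(1 + 1.2246) = 0.4495
Qt-164: 44.95%, Qt-166: 55.05%.

44.95%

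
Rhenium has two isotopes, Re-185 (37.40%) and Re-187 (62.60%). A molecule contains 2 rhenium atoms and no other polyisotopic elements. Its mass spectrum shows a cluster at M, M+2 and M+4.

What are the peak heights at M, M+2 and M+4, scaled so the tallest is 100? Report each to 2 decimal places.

29.87 : 100.00 : 83.69

Expanding (0.3740 + 0.6260)^2:
P(M) = 0.3740^2 = 0.139876
P(M+2) = 2 × 0.3740^1 × 0.6260^1 = 0.468248
P(M+4) = 0.6260^2 = 0.391876
The M+2 peak is largest (0.468248); scaling to 100 gives 29.87 : 100.00 : 83.69.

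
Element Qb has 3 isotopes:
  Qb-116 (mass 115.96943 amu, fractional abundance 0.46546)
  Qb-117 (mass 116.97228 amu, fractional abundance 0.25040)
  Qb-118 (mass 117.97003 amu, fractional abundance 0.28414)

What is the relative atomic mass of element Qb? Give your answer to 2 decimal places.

116.79 amu

Average mass = Σ (abundance × isotope mass) = 0.46546 × 115.96943 + 0.25040 × 116.97228 + 0.28414 × 117.97003
= 53.979131 + 29.289859 + 33.520004 = 116.788994 amu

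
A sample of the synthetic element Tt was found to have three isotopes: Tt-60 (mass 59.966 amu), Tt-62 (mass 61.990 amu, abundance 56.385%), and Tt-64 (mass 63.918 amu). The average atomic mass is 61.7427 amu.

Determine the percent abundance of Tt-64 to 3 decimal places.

The remaining 43.615% is split between Tt-60 (fraction x) and Tt-64 (fraction 0.43615 − x).
Substituting: 59.966x + 63.918(0.43615 − x) = 26.7896385
(59.966 − 63.918)x = -1.0881972  ⇒  x = 0.27535, y = 0.16080
Tt-60: 27.535%, Tt-64: 16.080%.

16.080%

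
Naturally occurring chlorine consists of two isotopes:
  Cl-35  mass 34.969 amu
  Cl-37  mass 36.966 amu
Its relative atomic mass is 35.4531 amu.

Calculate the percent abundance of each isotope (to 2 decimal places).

Cl-35: 75.76%, Cl-37: 24.24%

Writing the weighted mean with unknown fraction x of Cl-35:
34.969·x + 36.966·(1 − x) = 35.4531
(34.969 − 36.966)·x = 35.4531 − 36.966
x = -1.5129 / -1.997 = 0.75759 → 75.76% Cl-35, 24.24% Cl-37.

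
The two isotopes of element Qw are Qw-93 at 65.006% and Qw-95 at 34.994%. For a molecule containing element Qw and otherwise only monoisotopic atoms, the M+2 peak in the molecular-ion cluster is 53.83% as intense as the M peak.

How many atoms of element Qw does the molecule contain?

With n Qw atoms, P(M+2)/P(M) = C(n,1)·p^(n−1)q / p^n = n·q/p = n · 0.34994/0.65006.
n = 0.5383 × 0.65006/0.34994 = 1.00 ≈ 1

1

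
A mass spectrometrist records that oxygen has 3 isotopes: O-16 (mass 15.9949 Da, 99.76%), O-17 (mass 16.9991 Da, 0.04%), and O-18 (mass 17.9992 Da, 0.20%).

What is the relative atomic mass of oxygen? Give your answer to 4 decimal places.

Weight each isotope mass by its fractional abundance: 0.9976 × 15.9949 + 0.0004 × 16.9991 + 0.0020 × 17.9992
= 15.95651 + 0.00680 + 0.03600 = 15.99931 Da

15.9993 Da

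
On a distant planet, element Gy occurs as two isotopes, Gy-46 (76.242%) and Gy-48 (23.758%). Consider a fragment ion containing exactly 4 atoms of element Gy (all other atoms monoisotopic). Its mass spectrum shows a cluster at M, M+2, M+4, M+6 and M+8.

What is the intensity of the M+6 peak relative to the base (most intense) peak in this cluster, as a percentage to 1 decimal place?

(0.76242 + 0.23758)^4 gives M 0.3379, M+2 0.4212, M+4 0.1969, M+6 0.0409, M+8 0.0032; the largest is M+2.
P(M+2) = C(4,1) × 0.76242^3 × 0.23758^1 = 4 × 0.44318274 × 0.23758 = 0.421165 (base)
P(M+6) = C(4,3) × 0.76242^1 × 0.23758^3 = 4 × 0.76242 × 0.01341003 = 0.040896
Relative intensity = 0.040896 / 0.421165 × 100 = 9.7

9.7%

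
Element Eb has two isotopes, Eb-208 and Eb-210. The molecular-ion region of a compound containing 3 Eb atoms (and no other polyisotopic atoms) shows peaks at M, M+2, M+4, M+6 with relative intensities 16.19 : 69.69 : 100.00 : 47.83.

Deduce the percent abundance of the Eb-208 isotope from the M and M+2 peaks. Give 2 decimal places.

Write p for the Eb-208 fraction. I(M+2)/I(M) = [C(3,1)·p^2·(1−p)] / p^3 = 3·(1−p)/p = 69.69/16.19 = 4.3045
(1−p)/p = 4.3045/3 = 1.4348  ⇒  p = 1/(1 + 1.4348) = 0.4107
Eb-208: 41.07%, Eb-210: 58.93%.

41.07%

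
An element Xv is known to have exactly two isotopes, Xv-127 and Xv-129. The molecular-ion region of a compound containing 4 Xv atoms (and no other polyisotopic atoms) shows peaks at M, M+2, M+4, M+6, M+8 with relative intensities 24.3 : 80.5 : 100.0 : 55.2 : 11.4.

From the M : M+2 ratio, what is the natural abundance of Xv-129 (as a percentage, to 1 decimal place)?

Write p for the Xv-127 fraction. I(M+2)/I(M) = [C(4,1)·p^3·(1−p)] / p^4 = 4·(1−p)/p = 80.5/24.3 = 3.3128
(1−p)/p = 3.3128/4 = 0.8282  ⇒  p = 1/(1 + 0.8282) = 0.5470
Xv-127: 54.7%, Xv-129: 45.3%.

45.3%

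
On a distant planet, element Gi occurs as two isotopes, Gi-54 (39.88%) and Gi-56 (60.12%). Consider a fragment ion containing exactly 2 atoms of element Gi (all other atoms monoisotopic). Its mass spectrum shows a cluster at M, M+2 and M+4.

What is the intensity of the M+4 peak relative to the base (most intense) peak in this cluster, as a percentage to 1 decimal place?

75.4%

Binomial terms of (0.3988 + 0.6012)^2: M 0.1590, M+2 0.4795, M+4 0.3614 → M+2 is the base peak.
P(M+2) = C(2,1) × 0.3988^1 × 0.6012^1 = 2 × 0.3988 × 0.6012 = 0.479517 (base)
P(M+4) = C(2,2) × 0.3988^0 × 0.6012^2 = 1 × 1.0000 × 0.36144144 = 0.361441
Relative intensity = 0.361441 / 0.479517 × 100 = 75.4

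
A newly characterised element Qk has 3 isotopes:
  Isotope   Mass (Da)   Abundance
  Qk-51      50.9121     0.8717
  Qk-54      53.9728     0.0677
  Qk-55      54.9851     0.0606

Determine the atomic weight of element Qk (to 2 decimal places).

51.37 Da

Ar = Σ fᵢ·mᵢ = 0.8717 × 50.9121 + 0.0677 × 53.9728 + 0.0606 × 54.9851
= 44.38008 + 3.65396 + 3.33210 = 51.36614 Da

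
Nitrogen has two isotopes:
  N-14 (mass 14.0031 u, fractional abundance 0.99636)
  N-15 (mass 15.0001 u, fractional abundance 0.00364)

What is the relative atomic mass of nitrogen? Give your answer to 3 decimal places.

14.007 u

Weight each isotope mass by its fractional abundance: 0.99636 × 14.0031 + 0.00364 × 15.0001
= 13.95213 + 0.05460 = 14.00673 u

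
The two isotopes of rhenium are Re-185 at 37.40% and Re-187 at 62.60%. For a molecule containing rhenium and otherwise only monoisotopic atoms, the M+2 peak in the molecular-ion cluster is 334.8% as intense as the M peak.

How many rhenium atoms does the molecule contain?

For n independent Re atoms, I(M+2)/I(M) = n · (abundance Re-187) / (abundance Re-185) = n · 0.6260/0.3740.
n = 3.348 × 0.3740/0.6260 = 2.00 ≈ 2

2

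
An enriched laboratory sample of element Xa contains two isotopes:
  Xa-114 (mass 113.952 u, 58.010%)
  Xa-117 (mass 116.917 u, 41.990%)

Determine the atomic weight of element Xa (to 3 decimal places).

Weight each isotope mass by its fractional abundance: 0.58010 × 113.952 + 0.41990 × 116.917
= 66.1036 + 49.0934 = 115.1970 u

115.197 u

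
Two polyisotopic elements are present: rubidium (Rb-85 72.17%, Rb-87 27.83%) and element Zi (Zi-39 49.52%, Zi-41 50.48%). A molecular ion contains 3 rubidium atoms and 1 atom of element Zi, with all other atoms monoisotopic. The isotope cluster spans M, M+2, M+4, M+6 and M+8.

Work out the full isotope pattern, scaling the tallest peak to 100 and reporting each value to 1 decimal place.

46.0 : 100.0 : 74.7 : 23.5 : 2.7

Rubidium pattern (n=3): 0.37589809 : 0.43485841 : 0.16768892 : 0.02155458
Element Zi pattern (n=1): 0.4952 : 0.5048
Convolve the two distributions (both contribute in 2-u steps):
  M: 0.37589809×0.4952 = 0.186145
  M+2: 0.37589809×0.5048 + 0.43485841×0.4952 = 0.405095
  M+4: 0.43485841×0.5048 + 0.16768892×0.4952 = 0.302556
  M+6: 0.16768892×0.5048 + 0.02155458×0.4952 = 0.095323
  M+8: 0.02155458×0.5048 = 0.010881
Scale to base peak (0.405095) = 100: 46.0 : 100.0 : 74.7 : 23.5 : 2.7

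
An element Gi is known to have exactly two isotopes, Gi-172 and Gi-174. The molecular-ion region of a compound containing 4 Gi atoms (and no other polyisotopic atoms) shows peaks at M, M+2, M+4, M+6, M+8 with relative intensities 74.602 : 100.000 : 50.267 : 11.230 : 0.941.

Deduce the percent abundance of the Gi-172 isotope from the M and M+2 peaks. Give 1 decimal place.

If p is the fraction of Gi that is Gi-172, then I(M+2)/I(M) = [C(4,1)·p^3·(1−p)] / p^4 = 4·(1−p)/p = 100.000/74.602 = 1.3404
(1−p)/p = 1.3404/4 = 0.3351  ⇒  p = 1/(1 + 0.3351) = 0.7490
Gi-172: 74.9%, Gi-174: 25.1%.

74.9%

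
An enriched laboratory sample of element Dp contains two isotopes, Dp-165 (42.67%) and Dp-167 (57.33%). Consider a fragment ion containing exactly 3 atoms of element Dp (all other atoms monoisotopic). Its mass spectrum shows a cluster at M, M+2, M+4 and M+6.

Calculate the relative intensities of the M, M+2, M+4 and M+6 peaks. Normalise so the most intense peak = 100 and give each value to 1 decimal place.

The 3 Dp atoms are independent, so intensities follow the terms of (0.4267 + 0.5733)^3.
P(M) = 0.4267^3 = 0.077691
P(M+2) = 3 × 0.4267^2 × 0.5733^1 = 0.313147
P(M+4) = 3 × 0.4267^1 × 0.5733^2 = 0.420734
P(M+6) = 0.5733^3 = 0.188428
The M+4 peak is largest (0.420734); scaling to 100 gives 18.5 : 74.4 : 100.0 : 44.8.

18.5 : 74.4 : 100.0 : 44.8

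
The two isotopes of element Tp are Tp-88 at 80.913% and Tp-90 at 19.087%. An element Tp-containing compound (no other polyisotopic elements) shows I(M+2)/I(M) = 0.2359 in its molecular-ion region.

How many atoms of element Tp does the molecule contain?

1

With n Tp atoms, P(M+2)/P(M) = C(n,1)·p^(n−1)q / p^n = n·q/p = n · 0.19087/0.80913.
n = 0.2359 × 0.80913/0.19087 = 1.00 ≈ 1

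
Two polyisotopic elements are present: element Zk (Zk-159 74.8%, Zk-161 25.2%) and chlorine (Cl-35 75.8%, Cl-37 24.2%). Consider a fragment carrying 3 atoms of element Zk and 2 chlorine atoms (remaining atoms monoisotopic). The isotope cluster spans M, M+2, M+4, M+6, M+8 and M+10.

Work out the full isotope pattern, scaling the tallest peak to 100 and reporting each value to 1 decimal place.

60.6 : 100.0 : 66.0 : 21.7 : 3.6 : 0.2

Element Zk pattern (n=3): 0.41850899 : 0.42298502 : 0.14250298 : 0.01600301
Chlorine pattern (n=2): 0.574564 : 0.366872 : 0.058564
Convolve the two distributions (both contribute in 2-u steps):
  M: 0.41850899×0.574564 = 0.240460
  M+2: 0.41850899×0.366872 + 0.42298502×0.574564 = 0.396571
  M+4: 0.41850899×0.058564 + 0.42298502×0.366872 + 0.14250298×0.574564 = 0.261568
  M+6: 0.42298502×0.058564 + 0.14250298×0.366872 + 0.01600301×0.574564 = 0.086247
  M+8: 0.14250298×0.058564 + 0.01600301×0.366872 = 0.014217
  M+10: 0.01600301×0.058564 = 0.000937
Scale to base peak (0.396571) = 100: 60.6 : 100.0 : 66.0 : 21.7 : 3.6 : 0.2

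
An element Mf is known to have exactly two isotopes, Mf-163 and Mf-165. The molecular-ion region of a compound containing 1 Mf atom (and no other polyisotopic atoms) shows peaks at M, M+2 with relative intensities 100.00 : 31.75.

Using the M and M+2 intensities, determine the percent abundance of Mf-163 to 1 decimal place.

Let p = fractional abundance of Mf-163. I(M+2)/I(M) = [C(1,1)·p^0·(1−p)] / p^1 = 1·(1−p)/p = 31.75/100.00 = 0.3175
(1−p)/p = 0.3175/1 = 0.3175  ⇒  p = 1/(1 + 0.3175) = 0.7590
Mf-163: 75.9%, Mf-165: 24.1%.

75.9%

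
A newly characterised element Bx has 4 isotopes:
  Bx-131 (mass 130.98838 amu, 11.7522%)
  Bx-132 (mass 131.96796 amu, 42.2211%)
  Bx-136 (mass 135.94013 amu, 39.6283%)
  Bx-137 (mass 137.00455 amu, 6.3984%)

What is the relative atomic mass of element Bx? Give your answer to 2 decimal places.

133.75 amu

Average mass = Σ (abundance × isotope mass) = 0.117522 × 130.98838 + 0.422211 × 131.96796 + 0.396283 × 135.94013 + 0.063984 × 137.00455
= 15.394016 + 55.718324 + 53.870763 + 8.766099 = 133.749202 amu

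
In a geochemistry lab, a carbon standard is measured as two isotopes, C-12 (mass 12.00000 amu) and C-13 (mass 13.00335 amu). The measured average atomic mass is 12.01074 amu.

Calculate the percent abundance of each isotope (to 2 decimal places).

Writing the weighted mean with unknown fraction x of C-12:
12.00000·x + 13.00335·(1 − x) = 12.01074
(12.00000 − 13.00335)·x = 12.01074 − 13.00335
x = -0.99261 / -1.00335 = 0.98930 → 98.93% C-12, 1.07% C-13.

C-12: 98.93%, C-13: 1.07%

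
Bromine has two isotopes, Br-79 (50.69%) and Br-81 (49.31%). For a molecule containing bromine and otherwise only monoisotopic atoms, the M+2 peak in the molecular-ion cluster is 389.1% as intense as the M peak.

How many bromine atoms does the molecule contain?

The M+2/M ratio from n Br atoms is n · q/p = n · 0.4931/0.5069.
n = 3.891 × 0.5069/0.4931 = 4.00 ≈ 4

4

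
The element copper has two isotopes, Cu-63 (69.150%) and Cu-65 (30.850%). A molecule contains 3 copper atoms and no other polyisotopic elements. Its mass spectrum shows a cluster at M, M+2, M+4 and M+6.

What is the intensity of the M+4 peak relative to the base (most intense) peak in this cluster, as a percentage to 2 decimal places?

44.61%

(0.69150 + 0.30850)^3 gives M 0.3307, M+2 0.4425, M+4 0.1974, M+6 0.0294; the largest is M+2.
P(M+2) = C(3,1) × 0.69150^2 × 0.30850^1 = 3 × 0.47817225 × 0.3085 = 0.442548 (base)
P(M+4) = C(3,2) × 0.69150^1 × 0.30850^2 = 3 × 0.6915 × 0.09517225 = 0.197435
Relative intensity = 0.197435 / 0.442548 × 100 = 44.61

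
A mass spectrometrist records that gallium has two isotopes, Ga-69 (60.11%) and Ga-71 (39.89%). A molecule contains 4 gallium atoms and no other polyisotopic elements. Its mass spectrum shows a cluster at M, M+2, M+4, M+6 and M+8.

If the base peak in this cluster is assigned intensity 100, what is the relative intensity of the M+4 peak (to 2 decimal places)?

Term probabilities: M 0.1306, M+2 0.3465, M+4 0.3450, M+6 0.1526, M+8 0.0253. Base peak = M+2.
P(M+2) = C(4,1) × 0.6011^3 × 0.3989^1 = 4 × 0.21719018 × 0.3989 = 0.346549 (base)
P(M+4) = C(4,2) × 0.6011^2 × 0.3989^2 = 6 × 0.36132121 × 0.15912121 = 0.344963
Relative intensity = 0.344963 / 0.346549 × 100 = 99.54

99.54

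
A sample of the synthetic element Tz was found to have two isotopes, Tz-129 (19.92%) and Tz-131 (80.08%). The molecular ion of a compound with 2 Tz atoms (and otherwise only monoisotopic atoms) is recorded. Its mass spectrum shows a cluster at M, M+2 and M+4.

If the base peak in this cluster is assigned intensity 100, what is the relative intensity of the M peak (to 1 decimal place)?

(0.1992 + 0.8008)^2 gives M 0.0397, M+2 0.3190, M+4 0.6413; the largest is M+4.
P(M+4) = C(2,2) × 0.1992^0 × 0.8008^2 = 1 × 1.0000 × 0.64128064 = 0.641281 (base)
P(M) = C(2,0) × 0.1992^2 × 0.8008^0 = 1 × 0.03968064 × 1.0000 = 0.039681
Relative intensity = 0.039681 / 0.641281 × 100 = 6.2

6.2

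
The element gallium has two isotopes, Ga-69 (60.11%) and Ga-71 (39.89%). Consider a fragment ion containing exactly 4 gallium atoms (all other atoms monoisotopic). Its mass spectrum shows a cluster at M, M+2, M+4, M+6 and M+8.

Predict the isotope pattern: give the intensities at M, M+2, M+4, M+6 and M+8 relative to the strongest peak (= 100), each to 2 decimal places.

37.67 : 100.00 : 99.54 : 44.04 : 7.31

Each Ga atom is independently Ga-69 (p = 0.6011) or Ga-71 (q = 0.3989); the cluster is the binomial expansion (p + q)^4.
P(M) = 0.6011^4 = 0.130553
P(M+2) = 4 × 0.6011^3 × 0.3989^1 = 0.346549
P(M+4) = 6 × 0.6011^2 × 0.3989^2 = 0.344963
P(M+6) = 4 × 0.6011^1 × 0.3989^3 = 0.152616
P(M+8) = 0.3989^4 = 0.025320
The M+2 peak is largest (0.346549); scaling to 100 gives 37.67 : 100.00 : 99.54 : 44.04 : 7.31.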